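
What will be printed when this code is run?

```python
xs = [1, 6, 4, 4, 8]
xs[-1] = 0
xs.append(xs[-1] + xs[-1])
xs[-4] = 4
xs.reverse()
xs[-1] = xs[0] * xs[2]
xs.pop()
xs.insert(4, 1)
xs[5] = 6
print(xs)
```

[0, 0, 4, 4, 1, 6]

xs[-1] = 0 → [1, 6, 4, 4, 0]
append xs[-1]+xs[-1] = 0+0 = 0 → [1, 6, 4, 4, 0, 0]
xs[-4] = 4 → [1, 6, 4, 4, 0, 0]
reverse → [0, 0, 4, 4, 6, 1]
xs[-1] = xs[0]*xs[2] = 0*4 = 0 → [0, 0, 4, 4, 6, 0]
pop() removes 0 → [0, 0, 4, 4, 6]
insert 1 at 4 → [0, 0, 4, 4, 1, 6]
xs[5] = 6 → [0, 0, 4, 4, 1, 6]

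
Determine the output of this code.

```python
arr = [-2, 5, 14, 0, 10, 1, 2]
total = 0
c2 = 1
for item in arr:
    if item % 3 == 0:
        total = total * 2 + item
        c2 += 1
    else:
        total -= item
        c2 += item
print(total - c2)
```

item=-2: not %3==0, total = 0-(-2) = 2; c2=-1
item=5: not %3==0, total = 2-5 = -3; c2=4
item=14: not %3==0, total = (-3)-14 = -17; c2=18
item=0: %3==0, total = (-17)*2+0 = -34; c2=19
item=10: not %3==0, total = (-34)-10 = -44; c2=29
item=1: not %3==0, total = (-44)-1 = -45; c2=30
item=2: not %3==0, total = (-45)-2 = -47; c2=32
total-c2 = (-47)-32 = -79

-79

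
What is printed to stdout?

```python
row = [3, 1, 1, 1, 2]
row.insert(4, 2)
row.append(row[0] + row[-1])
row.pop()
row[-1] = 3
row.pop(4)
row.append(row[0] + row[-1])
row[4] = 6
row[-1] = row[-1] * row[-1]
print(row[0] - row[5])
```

insert 2 at 4 → [3, 1, 1, 1, 2, 2]
append row[0]+row[-1] = 3+2 = 5 → [3, 1, 1, 1, 2, 2, 5]
pop() removes 5 → [3, 1, 1, 1, 2, 2]
row[-1] = 3 → [3, 1, 1, 1, 2, 3]
pop(4) removes 2 → [3, 1, 1, 1, 3]
append row[0]+row[-1] = 3+3 = 6 → [3, 1, 1, 1, 3, 6]
row[4] = 6 → [3, 1, 1, 1, 6, 6]
row[-1] = row[-1]*row[-1] = 6*6 = 36 → [3, 1, 1, 1, 6, 36]
row[0]-row[5] = 3-36 = -33

-33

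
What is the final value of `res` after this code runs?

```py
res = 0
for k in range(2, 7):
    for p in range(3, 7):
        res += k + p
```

k=2,p=3: res = 0+5 = 5
k=2,p=4: res = 5+6 = 11
k=2,p=5: res = 11+7 = 18
k=2,p=6: res = 18+8 = 26
k=3,p=3: res = 26+6 = 32
k=3,p=4: res = 32+7 = 39
k=3,p=5: res = 39+8 = 47
k=3,p=6: res = 47+9 = 56
k=4,p=3: res = 56+7 = 63
k=4,p=4: res = 63+8 = 71
k=4,p=5: res = 71+9 = 80
k=4,p=6: res = 80+10 = 90
k=5,p=3: res = 90+8 = 98
k=5,p=4: res = 98+9 = 107
k=5,p=5: res = 107+10 = 117
k=5,p=6: res = 117+11 = 128
k=6,p=3: res = 128+9 = 137
k=6,p=4: res = 137+10 = 147
k=6,p=5: res = 147+11 = 158
k=6,p=6: res = 158+12 = 170

170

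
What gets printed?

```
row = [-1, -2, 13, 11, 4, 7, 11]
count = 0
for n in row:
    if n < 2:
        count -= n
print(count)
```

3

n=-1: <2, count = 0-(-1) = 1
n=-2: <2, count = 1-(-2) = 3
n=13: not <2
n=11: not <2
n=4: not <2
n=7: not <2
n=11: not <2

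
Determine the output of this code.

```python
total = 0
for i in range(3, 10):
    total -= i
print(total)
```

-42

i=3: total = 0-3 = -3
i=4: total = (-3)-4 = -7
i=5: total = (-7)-5 = -12
i=6: total = (-12)-6 = -18
i=7: total = (-18)-7 = -25
i=8: total = (-25)-8 = -33
i=9: total = (-33)-9 = -42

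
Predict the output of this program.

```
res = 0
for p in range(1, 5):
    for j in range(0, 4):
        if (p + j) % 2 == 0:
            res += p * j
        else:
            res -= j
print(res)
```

16

p=1,j=0: odd sum, res = 0-0 = 0
p=1,j=1: even sum, res = 0+1 = 1
p=1,j=2: odd sum, res = 1-2 = -1
p=1,j=3: even sum, res = (-1)+3 = 2
p=2,j=0: even sum, res = 2+0 = 2
p=2,j=1: odd sum, res = 2-1 = 1
p=2,j=2: even sum, res = 1+4 = 5
p=2,j=3: odd sum, res = 5-3 = 2
p=3,j=0: odd sum, res = 2-0 = 2
p=3,j=1: even sum, res = 2+3 = 5
p=3,j=2: odd sum, res = 5-2 = 3
p=3,j=3: even sum, res = 3+9 = 12
p=4,j=0: even sum, res = 12+0 = 12
p=4,j=1: odd sum, res = 12-1 = 11
p=4,j=2: even sum, res = 11+8 = 19
p=4,j=3: odd sum, res = 19-3 = 16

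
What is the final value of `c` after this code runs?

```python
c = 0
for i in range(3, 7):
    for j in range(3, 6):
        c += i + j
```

i=3,j=3: c = 0+6 = 6
i=3,j=4: c = 6+7 = 13
i=3,j=5: c = 13+8 = 21
i=4,j=3: c = 21+7 = 28
i=4,j=4: c = 28+8 = 36
i=4,j=5: c = 36+9 = 45
i=5,j=3: c = 45+8 = 53
i=5,j=4: c = 53+9 = 62
i=5,j=5: c = 62+10 = 72
i=6,j=3: c = 72+9 = 81
i=6,j=4: c = 81+10 = 91
i=6,j=5: c = 91+11 = 102

102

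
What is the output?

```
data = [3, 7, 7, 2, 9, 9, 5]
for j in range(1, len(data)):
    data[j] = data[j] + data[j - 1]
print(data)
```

j=1: data[1] = 7+3 = 10 → [3, 10, 7, 2, 9, 9, 5]
j=2: data[2] = 7+10 = 17 → [3, 10, 17, 2, 9, 9, 5]
j=3: data[3] = 2+17 = 19 → [3, 10, 17, 19, 9, 9, 5]
j=4: data[4] = 9+19 = 28 → [3, 10, 17, 19, 28, 9, 5]
j=5: data[5] = 9+28 = 37 → [3, 10, 17, 19, 28, 37, 5]
j=6: data[6] = 5+37 = 42 → [3, 10, 17, 19, 28, 37, 42]

[3, 10, 17, 19, 28, 37, 42]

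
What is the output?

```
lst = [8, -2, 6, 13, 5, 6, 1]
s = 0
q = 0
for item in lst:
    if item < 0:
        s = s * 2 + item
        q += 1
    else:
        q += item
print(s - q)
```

-42

item=8: not <0; q=8
item=-2: <0, s = 0*2+(-2) = -2; q=9
item=6: not <0; q=15
item=13: not <0; q=28
item=5: not <0; q=33
item=6: not <0; q=39
item=1: not <0; q=40
s-q = (-2)-40 = -42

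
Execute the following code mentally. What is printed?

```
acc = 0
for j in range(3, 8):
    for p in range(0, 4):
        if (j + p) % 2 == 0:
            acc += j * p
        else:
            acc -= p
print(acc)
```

j=3,p=0: odd sum, acc = 0-0 = 0
j=3,p=1: even sum, acc = 0+3 = 3
j=3,p=2: odd sum, acc = 3-2 = 1
j=3,p=3: even sum, acc = 1+9 = 10
j=4,p=0: even sum, acc = 10+0 = 10
j=4,p=1: odd sum, acc = 10-1 = 9
j=4,p=2: even sum, acc = 9+8 = 17
j=4,p=3: odd sum, acc = 17-3 = 14
j=5,p=0: odd sum, acc = 14-0 = 14
j=5,p=1: even sum, acc = 14+5 = 19
j=5,p=2: odd sum, acc = 19-2 = 17
j=5,p=3: even sum, acc = 17+15 = 32
j=6,p=0: even sum, acc = 32+0 = 32
j=6,p=1: odd sum, acc = 32-1 = 31
j=6,p=2: even sum, acc = 31+12 = 43
j=6,p=3: odd sum, acc = 43-3 = 40
j=7,p=0: odd sum, acc = 40-0 = 40
j=7,p=1: even sum, acc = 40+7 = 47
j=7,p=2: odd sum, acc = 47-2 = 45
j=7,p=3: even sum, acc = 45+21 = 66

66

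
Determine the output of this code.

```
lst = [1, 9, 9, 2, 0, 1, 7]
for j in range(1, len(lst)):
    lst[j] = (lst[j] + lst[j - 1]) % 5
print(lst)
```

[1, 0, 4, 1, 1, 2, 4]

j=1: lst[1] = (9+1)%5 = 0 → [1, 0, 9, 2, 0, 1, 7]
j=2: lst[2] = (9+0)%5 = 4 → [1, 0, 4, 2, 0, 1, 7]
j=3: lst[3] = (2+4)%5 = 1 → [1, 0, 4, 1, 0, 1, 7]
j=4: lst[4] = (0+1)%5 = 1 → [1, 0, 4, 1, 1, 1, 7]
j=5: lst[5] = (1+1)%5 = 2 → [1, 0, 4, 1, 1, 2, 7]
j=6: lst[6] = (7+2)%5 = 4 → [1, 0, 4, 1, 1, 2, 4]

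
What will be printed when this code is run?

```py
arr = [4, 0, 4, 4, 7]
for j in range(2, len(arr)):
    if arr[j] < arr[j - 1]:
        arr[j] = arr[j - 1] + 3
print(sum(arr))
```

19

j=2: 4>=0, unchanged → [4, 0, 4, 4, 7]
j=3: 4>=4, unchanged → [4, 0, 4, 4, 7]
j=4: 7>=4, unchanged → [4, 0, 4, 4, 7]
sum = 19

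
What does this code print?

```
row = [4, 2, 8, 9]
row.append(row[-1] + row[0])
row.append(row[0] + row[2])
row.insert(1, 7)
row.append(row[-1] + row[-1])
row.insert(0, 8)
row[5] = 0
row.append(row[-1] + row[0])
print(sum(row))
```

110

append row[-1]+row[0] = 9+4 = 13 → [4, 2, 8, 9, 13]
append row[0]+row[2] = 4+8 = 12 → [4, 2, 8, 9, 13, 12]
insert 7 at 1 → [4, 7, 2, 8, 9, 13, 12]
append row[-1]+row[-1] = 12+12 = 24 → [4, 7, 2, 8, 9, 13, 12, 24]
insert 8 at 0 → [8, 4, 7, 2, 8, 9, 13, 12, 24]
row[5] = 0 → [8, 4, 7, 2, 8, 0, 13, 12, 24]
append row[-1]+row[0] = 24+8 = 32 → [8, 4, 7, 2, 8, 0, 13, 12, 24, 32]
sum = 110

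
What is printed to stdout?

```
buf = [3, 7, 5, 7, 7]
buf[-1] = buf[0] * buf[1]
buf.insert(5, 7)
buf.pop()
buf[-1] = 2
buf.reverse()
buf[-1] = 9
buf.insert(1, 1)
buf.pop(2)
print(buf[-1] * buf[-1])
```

buf[-1] = buf[0]*buf[1] = 3*7 = 21 → [3, 7, 5, 7, 21]
insert 7 at 5 → [3, 7, 5, 7, 21, 7]
pop() removes 7 → [3, 7, 5, 7, 21]
buf[-1] = 2 → [3, 7, 5, 7, 2]
reverse → [2, 7, 5, 7, 3]
buf[-1] = 9 → [2, 7, 5, 7, 9]
insert 1 at 1 → [2, 1, 7, 5, 7, 9]
pop(2) removes 7 → [2, 1, 5, 7, 9]
buf[-1]*buf[-1] = 9*9 = 81

81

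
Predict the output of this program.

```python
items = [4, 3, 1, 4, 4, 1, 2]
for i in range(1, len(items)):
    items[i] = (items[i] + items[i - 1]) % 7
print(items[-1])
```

5

i=1: items[1] = (3+4)%7 = 0 → [4, 0, 1, 4, 4, 1, 2]
i=2: items[2] = (1+0)%7 = 1 → [4, 0, 1, 4, 4, 1, 2]
i=3: items[3] = (4+1)%7 = 5 → [4, 0, 1, 5, 4, 1, 2]
i=4: items[4] = (4+5)%7 = 2 → [4, 0, 1, 5, 2, 1, 2]
i=5: items[5] = (1+2)%7 = 3 → [4, 0, 1, 5, 2, 3, 2]
i=6: items[6] = (2+3)%7 = 5 → [4, 0, 1, 5, 2, 3, 5]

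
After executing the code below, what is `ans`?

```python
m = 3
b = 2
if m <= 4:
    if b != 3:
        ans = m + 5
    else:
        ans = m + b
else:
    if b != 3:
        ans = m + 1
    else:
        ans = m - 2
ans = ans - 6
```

m=3, b=2
m <= 4 is True; b != 3 is True
→ ans = m + 5 = 8
ans = 8-6 = 2

2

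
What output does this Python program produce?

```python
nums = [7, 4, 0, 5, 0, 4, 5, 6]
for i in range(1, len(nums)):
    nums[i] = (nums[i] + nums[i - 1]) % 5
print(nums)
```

[7, 1, 1, 1, 1, 0, 0, 1]

i=1: nums[1] = (4+7)%5 = 1 → [7, 1, 0, 5, 0, 4, 5, 6]
i=2: nums[2] = (0+1)%5 = 1 → [7, 1, 1, 5, 0, 4, 5, 6]
i=3: nums[3] = (5+1)%5 = 1 → [7, 1, 1, 1, 0, 4, 5, 6]
i=4: nums[4] = (0+1)%5 = 1 → [7, 1, 1, 1, 1, 4, 5, 6]
i=5: nums[5] = (4+1)%5 = 0 → [7, 1, 1, 1, 1, 0, 5, 6]
i=6: nums[6] = (5+0)%5 = 0 → [7, 1, 1, 1, 1, 0, 0, 6]
i=7: nums[7] = (6+0)%5 = 1 → [7, 1, 1, 1, 1, 0, 0, 1]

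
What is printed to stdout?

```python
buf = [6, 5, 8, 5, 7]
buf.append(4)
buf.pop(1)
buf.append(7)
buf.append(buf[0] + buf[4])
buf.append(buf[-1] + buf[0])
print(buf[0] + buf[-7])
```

append 4 → [6, 5, 8, 5, 7, 4]
pop(1) removes 5 → [6, 8, 5, 7, 4]
append 7 → [6, 8, 5, 7, 4, 7]
append buf[0]+buf[4] = 6+4 = 10 → [6, 8, 5, 7, 4, 7, 10]
append buf[-1]+buf[0] = 10+6 = 16 → [6, 8, 5, 7, 4, 7, 10, 16]
buf[0]+buf[-7] = 6+8 = 14

14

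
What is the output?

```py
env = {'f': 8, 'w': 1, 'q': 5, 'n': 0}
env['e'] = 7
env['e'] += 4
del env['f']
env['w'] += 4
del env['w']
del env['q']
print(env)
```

env['e'] = 7 → {'f': 8, 'w': 1, 'q': 5, 'n': 0, 'e': 7}
env['e'] = 7+4 = 11 → {'f': 8, 'w': 1, 'q': 5, 'n': 0, 'e': 11}
del 'f' → {'w': 1, 'q': 5, 'n': 0, 'e': 11}
env['w'] = 1+4 = 5 → {'w': 5, 'q': 5, 'n': 0, 'e': 11}
del 'w' → {'q': 5, 'n': 0, 'e': 11}
del 'q' → {'n': 0, 'e': 11}

{'n': 0, 'e': 11}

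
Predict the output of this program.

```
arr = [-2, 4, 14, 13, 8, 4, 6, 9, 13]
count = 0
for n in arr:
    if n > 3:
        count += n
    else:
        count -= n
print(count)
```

n=-2: not >3, count = 0-(-2) = 2
n=4: >3, count = 2+4 = 6
n=14: >3, count = 6+14 = 20
n=13: >3, count = 20+13 = 33
n=8: >3, count = 33+8 = 41
n=4: >3, count = 41+4 = 45
n=6: >3, count = 45+6 = 51
n=9: >3, count = 51+9 = 60
n=13: >3, count = 60+13 = 73

73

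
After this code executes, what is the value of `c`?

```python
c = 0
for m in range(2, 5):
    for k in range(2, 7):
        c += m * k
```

180

m=2,k=2: c = 0+4 = 4
m=2,k=3: c = 4+6 = 10
m=2,k=4: c = 10+8 = 18
m=2,k=5: c = 18+10 = 28
m=2,k=6: c = 28+12 = 40
m=3,k=2: c = 40+6 = 46
m=3,k=3: c = 46+9 = 55
m=3,k=4: c = 55+12 = 67
m=3,k=5: c = 67+15 = 82
m=3,k=6: c = 82+18 = 100
m=4,k=2: c = 100+8 = 108
m=4,k=3: c = 108+12 = 120
m=4,k=4: c = 120+16 = 136
m=4,k=5: c = 136+20 = 156
m=4,k=6: c = 156+24 = 180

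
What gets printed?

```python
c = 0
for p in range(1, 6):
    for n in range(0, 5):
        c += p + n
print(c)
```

125

p=1,n=0: c = 0+1 = 1
p=1,n=1: c = 1+2 = 3
p=1,n=2: c = 3+3 = 6
p=1,n=3: c = 6+4 = 10
p=1,n=4: c = 10+5 = 15
p=2,n=0: c = 15+2 = 17
p=2,n=1: c = 17+3 = 20
p=2,n=2: c = 20+4 = 24
p=2,n=3: c = 24+5 = 29
p=2,n=4: c = 29+6 = 35
p=3,n=0: c = 35+3 = 38
p=3,n=1: c = 38+4 = 42
p=3,n=2: c = 42+5 = 47
p=3,n=3: c = 47+6 = 53
p=3,n=4: c = 53+7 = 60
p=4,n=0: c = 60+4 = 64
p=4,n=1: c = 64+5 = 69
p=4,n=2: c = 69+6 = 75
p=4,n=3: c = 75+7 = 82
p=4,n=4: c = 82+8 = 90
p=5,n=0: c = 90+5 = 95
p=5,n=1: c = 95+6 = 101
p=5,n=2: c = 101+7 = 108
p=5,n=3: c = 108+8 = 116
p=5,n=4: c = 116+9 = 125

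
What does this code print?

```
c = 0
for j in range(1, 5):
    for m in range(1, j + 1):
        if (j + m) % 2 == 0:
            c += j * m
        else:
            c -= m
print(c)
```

34

j=1,m=1: even sum, c = 0+1 = 1
j=2,m=1: odd sum, c = 1-1 = 0
j=2,m=2: even sum, c = 0+4 = 4
j=3,m=1: even sum, c = 4+3 = 7
j=3,m=2: odd sum, c = 7-2 = 5
j=3,m=3: even sum, c = 5+9 = 14
j=4,m=1: odd sum, c = 14-1 = 13
j=4,m=2: even sum, c = 13+8 = 21
j=4,m=3: odd sum, c = 21-3 = 18
j=4,m=4: even sum, c = 18+16 = 34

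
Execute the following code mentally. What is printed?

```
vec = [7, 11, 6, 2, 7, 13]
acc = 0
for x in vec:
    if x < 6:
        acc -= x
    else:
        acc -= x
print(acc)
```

-46

x=7: not <6, acc = 0-7 = -7
x=11: not <6, acc = (-7)-11 = -18
x=6: not <6, acc = (-18)-6 = -24
x=2: <6, acc = (-24)-2 = -26
x=7: not <6, acc = (-26)-7 = -33
x=13: not <6, acc = (-33)-13 = -46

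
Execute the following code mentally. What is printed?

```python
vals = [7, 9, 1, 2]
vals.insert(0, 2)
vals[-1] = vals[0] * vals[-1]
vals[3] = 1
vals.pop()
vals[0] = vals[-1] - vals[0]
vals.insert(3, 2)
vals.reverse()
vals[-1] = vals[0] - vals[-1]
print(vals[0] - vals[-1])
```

-1

insert 2 at 0 → [2, 7, 9, 1, 2]
vals[-1] = vals[0]*vals[-1] = 2*2 = 4 → [2, 7, 9, 1, 4]
vals[3] = 1 → [2, 7, 9, 1, 4]
pop() removes 4 → [2, 7, 9, 1]
vals[0] = vals[-1]-vals[0] = 1-2 = -1 → [-1, 7, 9, 1]
insert 2 at 3 → [-1, 7, 9, 2, 1]
reverse → [1, 2, 9, 7, -1]
vals[-1] = vals[0]-vals[-1] = 1-(-1) = 2 → [1, 2, 9, 7, 2]
vals[0]-vals[-1] = 1-2 = -1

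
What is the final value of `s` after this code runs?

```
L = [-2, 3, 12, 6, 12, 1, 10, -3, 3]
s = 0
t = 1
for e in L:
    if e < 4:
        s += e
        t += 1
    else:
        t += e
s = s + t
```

48

e=-2: <4, s = 0+(-2) = -2; t=2
e=3: <4, s = (-2)+3 = 1; t=3
e=12: not <4; t=15
e=6: not <4; t=21
e=12: not <4; t=33
e=1: <4, s = 1+1 = 2; t=34
e=10: not <4; t=44
e=-3: <4, s = 2+(-3) = -1; t=45
e=3: <4, s = (-1)+3 = 2; t=46
s+t = 2+46 = 48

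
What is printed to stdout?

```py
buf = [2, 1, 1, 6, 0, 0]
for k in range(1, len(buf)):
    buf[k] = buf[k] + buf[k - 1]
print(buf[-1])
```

10

k=1: buf[1] = 1+2 = 3 → [2, 3, 1, 6, 0, 0]
k=2: buf[2] = 1+3 = 4 → [2, 3, 4, 6, 0, 0]
k=3: buf[3] = 6+4 = 10 → [2, 3, 4, 10, 0, 0]
k=4: buf[4] = 0+10 = 10 → [2, 3, 4, 10, 10, 0]
k=5: buf[5] = 0+10 = 10 → [2, 3, 4, 10, 10, 10]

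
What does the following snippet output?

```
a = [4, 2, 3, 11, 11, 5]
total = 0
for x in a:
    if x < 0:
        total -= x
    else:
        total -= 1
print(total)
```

-6

x=4: not <0, total = 0-1 = -1
x=2: not <0, total = (-1)-1 = -2
x=3: not <0, total = (-2)-1 = -3
x=11: not <0, total = (-3)-1 = -4
x=11: not <0, total = (-4)-1 = -5
x=5: not <0, total = (-5)-1 = -6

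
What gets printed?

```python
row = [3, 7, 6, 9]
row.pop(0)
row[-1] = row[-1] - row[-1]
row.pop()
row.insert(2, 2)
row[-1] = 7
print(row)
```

[7, 6, 7]

pop(0) removes 3 → [7, 6, 9]
row[-1] = row[-1]-row[-1] = 9-9 = 0 → [7, 6, 0]
pop() removes 0 → [7, 6]
insert 2 at 2 → [7, 6, 2]
row[-1] = 7 → [7, 6, 7]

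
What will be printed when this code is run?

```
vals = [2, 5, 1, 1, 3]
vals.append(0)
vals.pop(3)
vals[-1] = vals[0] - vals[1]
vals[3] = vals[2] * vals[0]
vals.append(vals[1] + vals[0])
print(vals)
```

[2, 5, 1, 2, -3, 7]

append 0 → [2, 5, 1, 1, 3, 0]
pop(3) removes 1 → [2, 5, 1, 3, 0]
vals[-1] = vals[0]-vals[1] = 2-5 = -3 → [2, 5, 1, 3, -3]
vals[3] = vals[2]*vals[0] = 1*2 = 2 → [2, 5, 1, 2, -3]
append vals[1]+vals[0] = 5+2 = 7 → [2, 5, 1, 2, -3, 7]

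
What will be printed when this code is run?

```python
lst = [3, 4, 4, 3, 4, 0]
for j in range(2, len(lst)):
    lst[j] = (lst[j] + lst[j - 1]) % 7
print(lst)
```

j=2: lst[2] = (4+4)%7 = 1 → [3, 4, 1, 3, 4, 0]
j=3: lst[3] = (3+1)%7 = 4 → [3, 4, 1, 4, 4, 0]
j=4: lst[4] = (4+4)%7 = 1 → [3, 4, 1, 4, 1, 0]
j=5: lst[5] = (0+1)%7 = 1 → [3, 4, 1, 4, 1, 1]

[3, 4, 1, 4, 1, 1]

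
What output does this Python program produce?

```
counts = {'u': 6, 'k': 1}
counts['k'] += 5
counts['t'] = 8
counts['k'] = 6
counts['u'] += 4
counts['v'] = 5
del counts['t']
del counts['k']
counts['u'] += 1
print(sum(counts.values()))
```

counts['k'] = 1+5 = 6 → {'u': 6, 'k': 6}
counts['t'] = 8 → {'u': 6, 'k': 6, 't': 8}
counts['k'] = 6 → {'u': 6, 'k': 6, 't': 8}
counts['u'] = 6+4 = 10 → {'u': 10, 'k': 6, 't': 8}
counts['v'] = 5 → {'u': 10, 'k': 6, 't': 8, 'v': 5}
del 't' → {'u': 10, 'k': 6, 'v': 5}
del 'k' → {'u': 10, 'v': 5}
counts['u'] = 10+1 = 11 → {'u': 11, 'v': 5}
sum of values = 16

16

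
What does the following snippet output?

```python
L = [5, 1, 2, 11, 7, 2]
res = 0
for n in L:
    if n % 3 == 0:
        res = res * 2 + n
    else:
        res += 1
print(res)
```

n=5: not %3==0, res = 0+1 = 1
n=1: not %3==0, res = 1+1 = 2
n=2: not %3==0, res = 2+1 = 3
n=11: not %3==0, res = 3+1 = 4
n=7: not %3==0, res = 4+1 = 5
n=2: not %3==0, res = 5+1 = 6

6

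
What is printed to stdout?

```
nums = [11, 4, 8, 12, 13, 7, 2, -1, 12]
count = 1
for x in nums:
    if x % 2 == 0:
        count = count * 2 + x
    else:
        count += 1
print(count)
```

266

x=11: not even, count = 1+1 = 2
x=4: even, count = 2*2+4 = 8
x=8: even, count = 8*2+8 = 24
x=12: even, count = 24*2+12 = 60
x=13: not even, count = 60+1 = 61
x=7: not even, count = 61+1 = 62
x=2: even, count = 62*2+2 = 126
x=-1: not even, count = 126+1 = 127
x=12: even, count = 127*2+12 = 266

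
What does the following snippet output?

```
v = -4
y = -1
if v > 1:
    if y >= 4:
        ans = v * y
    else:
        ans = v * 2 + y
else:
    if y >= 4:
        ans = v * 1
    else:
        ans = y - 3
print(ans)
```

-4

v=-4, y=-1
v > 1 is False; y >= 4 is False
→ ans = y - 3 = -4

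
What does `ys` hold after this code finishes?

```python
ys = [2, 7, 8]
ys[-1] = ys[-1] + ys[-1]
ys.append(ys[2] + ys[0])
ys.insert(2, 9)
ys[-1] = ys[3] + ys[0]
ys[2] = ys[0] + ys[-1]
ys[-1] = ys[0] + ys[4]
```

[2, 7, 20, 16, 20]

ys[-1] = ys[-1]+ys[-1] = 8+8 = 16 → [2, 7, 16]
append ys[2]+ys[0] = 16+2 = 18 → [2, 7, 16, 18]
insert 9 at 2 → [2, 7, 9, 16, 18]
ys[-1] = ys[3]+ys[0] = 16+2 = 18 → [2, 7, 9, 16, 18]
ys[2] = ys[0]+ys[-1] = 2+18 = 20 → [2, 7, 20, 16, 18]
ys[-1] = ys[0]+ys[4] = 2+18 = 20 → [2, 7, 20, 16, 20]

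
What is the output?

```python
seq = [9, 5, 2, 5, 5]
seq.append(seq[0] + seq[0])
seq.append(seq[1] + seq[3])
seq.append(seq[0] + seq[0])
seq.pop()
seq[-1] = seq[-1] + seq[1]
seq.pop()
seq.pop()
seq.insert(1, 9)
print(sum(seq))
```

append seq[0]+seq[0] = 9+9 = 18 → [9, 5, 2, 5, 5, 18]
append seq[1]+seq[3] = 5+5 = 10 → [9, 5, 2, 5, 5, 18, 10]
append seq[0]+seq[0] = 9+9 = 18 → [9, 5, 2, 5, 5, 18, 10, 18]
pop() removes 18 → [9, 5, 2, 5, 5, 18, 10]
seq[-1] = seq[-1]+seq[1] = 10+5 = 15 → [9, 5, 2, 5, 5, 18, 15]
pop() removes 15 → [9, 5, 2, 5, 5, 18]
pop() removes 18 → [9, 5, 2, 5, 5]
insert 9 at 1 → [9, 9, 5, 2, 5, 5]
sum = 35

35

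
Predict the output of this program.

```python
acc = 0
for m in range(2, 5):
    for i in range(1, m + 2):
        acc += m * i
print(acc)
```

102

m=2,i=1: acc = 0+2 = 2
m=2,i=2: acc = 2+4 = 6
m=2,i=3: acc = 6+6 = 12
m=3,i=1: acc = 12+3 = 15
m=3,i=2: acc = 15+6 = 21
m=3,i=3: acc = 21+9 = 30
m=3,i=4: acc = 30+12 = 42
m=4,i=1: acc = 42+4 = 46
m=4,i=2: acc = 46+8 = 54
m=4,i=3: acc = 54+12 = 66
m=4,i=4: acc = 66+16 = 82
m=4,i=5: acc = 82+20 = 102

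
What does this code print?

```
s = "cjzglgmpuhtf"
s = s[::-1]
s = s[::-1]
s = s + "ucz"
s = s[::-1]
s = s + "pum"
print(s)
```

zcufthupmglgzjcpum

reverse → 'fthupmglgzjc'
reverse → 'cjzglgmpuhtf'
+ 'ucz' → 'cjzglgmpuhtfucz'
reverse → 'zcufthupmglgzjc'
+ 'pum' → 'zcufthupmglgzjcpum'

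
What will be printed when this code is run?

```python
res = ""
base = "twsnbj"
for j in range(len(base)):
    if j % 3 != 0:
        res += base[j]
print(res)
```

wsbj

j=0: skip
j=1: add 'w' → 'w'
j=2: add 's' → 'ws'
j=3: skip
j=4: add 'b' → 'wsb'
j=5: add 'j' → 'wsbj'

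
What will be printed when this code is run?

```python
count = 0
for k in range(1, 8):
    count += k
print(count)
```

28

k=1: count = 0+1 = 1
k=2: count = 1+2 = 3
k=3: count = 3+3 = 6
k=4: count = 6+4 = 10
k=5: count = 10+5 = 15
k=6: count = 15+6 = 21
k=7: count = 21+7 = 28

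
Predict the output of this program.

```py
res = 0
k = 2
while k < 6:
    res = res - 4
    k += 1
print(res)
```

-16

k=2: res = 0-4 = -4
k=3: res = (-4)-4 = -8
k=4: res = (-8)-4 = -12
k=5: res = (-12)-4 = -16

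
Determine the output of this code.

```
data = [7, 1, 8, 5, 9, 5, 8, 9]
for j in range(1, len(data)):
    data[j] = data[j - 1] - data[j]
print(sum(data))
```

-100

j=1: data[1] = 7-1 = 6 → [7, 6, 8, 5, 9, 5, 8, 9]
j=2: data[2] = 6-8 = -2 → [7, 6, -2, 5, 9, 5, 8, 9]
j=3: data[3] = (-2)-5 = -7 → [7, 6, -2, -7, 9, 5, 8, 9]
j=4: data[4] = (-7)-9 = -16 → [7, 6, -2, -7, -16, 5, 8, 9]
j=5: data[5] = (-16)-5 = -21 → [7, 6, -2, -7, -16, -21, 8, 9]
j=6: data[6] = (-21)-8 = -29 → [7, 6, -2, -7, -16, -21, -29, 9]
j=7: data[7] = (-29)-9 = -38 → [7, 6, -2, -7, -16, -21, -29, -38]
sum = -100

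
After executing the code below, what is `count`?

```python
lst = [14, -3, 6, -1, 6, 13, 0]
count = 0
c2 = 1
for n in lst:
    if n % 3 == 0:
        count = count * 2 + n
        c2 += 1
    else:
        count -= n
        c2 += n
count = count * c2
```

-7254

n=14: not %3==0, count = 0-14 = -14; c2=15
n=-3: %3==0, count = (-14)*2+(-3) = -31; c2=16
n=6: %3==0, count = (-31)*2+6 = -56; c2=17
n=-1: not %3==0, count = (-56)-(-1) = -55; c2=16
n=6: %3==0, count = (-55)*2+6 = -104; c2=17
n=13: not %3==0, count = (-104)-13 = -117; c2=30
n=0: %3==0, count = (-117)*2+0 = -234; c2=31
count*c2 = (-234)*31 = -7254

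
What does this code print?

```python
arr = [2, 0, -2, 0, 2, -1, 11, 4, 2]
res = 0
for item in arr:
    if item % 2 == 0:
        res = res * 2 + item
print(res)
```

114

item=2: even, res = 0*2+2 = 2
item=0: even, res = 2*2+0 = 4
item=-2: even, res = 4*2+(-2) = 6
item=0: even, res = 6*2+0 = 12
item=2: even, res = 12*2+2 = 26
item=-1: not even
item=11: not even
item=4: even, res = 26*2+4 = 56
item=2: even, res = 56*2+2 = 114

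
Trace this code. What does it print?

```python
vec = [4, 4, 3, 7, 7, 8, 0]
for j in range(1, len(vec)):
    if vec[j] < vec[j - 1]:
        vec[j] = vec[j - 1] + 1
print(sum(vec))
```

j=1: 4>=4, unchanged → [4, 4, 3, 7, 7, 8, 0]
j=2: 3<4, vec[2] = 4+1 = 5 → [4, 4, 5, 7, 7, 8, 0]
j=3: 7>=5, unchanged → [4, 4, 5, 7, 7, 8, 0]
j=4: 7>=7, unchanged → [4, 4, 5, 7, 7, 8, 0]
j=5: 8>=7, unchanged → [4, 4, 5, 7, 7, 8, 0]
j=6: 0<8, vec[6] = 8+1 = 9 → [4, 4, 5, 7, 7, 8, 9]
sum = 44

44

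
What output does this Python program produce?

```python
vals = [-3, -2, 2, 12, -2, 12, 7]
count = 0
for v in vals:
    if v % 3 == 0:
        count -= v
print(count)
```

v=-3: %3==0, count = 0-(-3) = 3
v=-2: not %3==0
v=2: not %3==0
v=12: %3==0, count = 3-12 = -9
v=-2: not %3==0
v=12: %3==0, count = (-9)-12 = -21
v=7: not %3==0

-21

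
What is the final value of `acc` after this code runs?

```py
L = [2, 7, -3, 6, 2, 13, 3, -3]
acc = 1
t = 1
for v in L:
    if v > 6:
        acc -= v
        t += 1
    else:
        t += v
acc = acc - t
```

-29

v=2: not >6; t=3
v=7: >6, acc = 1-7 = -6; t=4
v=-3: not >6; t=1
v=6: not >6; t=7
v=2: not >6; t=9
v=13: >6, acc = (-6)-13 = -19; t=10
v=3: not >6; t=13
v=-3: not >6; t=10
acc-t = (-19)-10 = -29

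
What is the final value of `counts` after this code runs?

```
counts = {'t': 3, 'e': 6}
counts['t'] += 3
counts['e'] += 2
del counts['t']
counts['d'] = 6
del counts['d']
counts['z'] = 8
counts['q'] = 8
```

{'e': 8, 'z': 8, 'q': 8}

counts['t'] = 3+3 = 6 → {'t': 6, 'e': 6}
counts['e'] = 6+2 = 8 → {'t': 6, 'e': 8}
del 't' → {'e': 8}
counts['d'] = 6 → {'e': 8, 'd': 6}
del 'd' → {'e': 8}
counts['z'] = 8 → {'e': 8, 'z': 8}
counts['q'] = 8 → {'e': 8, 'z': 8, 'q': 8}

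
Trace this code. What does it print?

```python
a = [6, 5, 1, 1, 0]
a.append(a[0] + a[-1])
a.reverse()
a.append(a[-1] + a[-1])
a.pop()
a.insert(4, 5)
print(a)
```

append a[0]+a[-1] = 6+0 = 6 → [6, 5, 1, 1, 0, 6]
reverse → [6, 0, 1, 1, 5, 6]
append a[-1]+a[-1] = 6+6 = 12 → [6, 0, 1, 1, 5, 6, 12]
pop() removes 12 → [6, 0, 1, 1, 5, 6]
insert 5 at 4 → [6, 0, 1, 1, 5, 5, 6]

[6, 0, 1, 1, 5, 5, 6]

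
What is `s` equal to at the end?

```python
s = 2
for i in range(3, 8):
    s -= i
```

-23

i=3: s = 2-3 = -1
i=4: s = (-1)-4 = -5
i=5: s = (-5)-5 = -10
i=6: s = (-10)-6 = -16
i=7: s = (-16)-7 = -23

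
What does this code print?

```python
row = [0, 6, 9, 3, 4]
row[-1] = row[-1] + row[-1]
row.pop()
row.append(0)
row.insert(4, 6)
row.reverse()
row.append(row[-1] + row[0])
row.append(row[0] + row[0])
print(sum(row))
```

24

row[-1] = row[-1]+row[-1] = 4+4 = 8 → [0, 6, 9, 3, 8]
pop() removes 8 → [0, 6, 9, 3]
append 0 → [0, 6, 9, 3, 0]
insert 6 at 4 → [0, 6, 9, 3, 6, 0]
reverse → [0, 6, 3, 9, 6, 0]
append row[-1]+row[0] = 0+0 = 0 → [0, 6, 3, 9, 6, 0, 0]
append row[0]+row[0] = 0+0 = 0 → [0, 6, 3, 9, 6, 0, 0, 0]
sum = 24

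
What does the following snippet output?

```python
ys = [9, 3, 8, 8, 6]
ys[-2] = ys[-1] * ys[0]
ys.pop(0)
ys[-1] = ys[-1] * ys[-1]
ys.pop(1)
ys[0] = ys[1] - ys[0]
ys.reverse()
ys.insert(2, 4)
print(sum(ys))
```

ys[-2] = ys[-1]*ys[0] = 6*9 = 54 → [9, 3, 8, 54, 6]
pop(0) removes 9 → [3, 8, 54, 6]
ys[-1] = ys[-1]*ys[-1] = 6*6 = 36 → [3, 8, 54, 36]
pop(1) removes 8 → [3, 54, 36]
ys[0] = ys[1]-ys[0] = 54-3 = 51 → [51, 54, 36]
reverse → [36, 54, 51]
insert 4 at 2 → [36, 54, 4, 51]
sum = 145

145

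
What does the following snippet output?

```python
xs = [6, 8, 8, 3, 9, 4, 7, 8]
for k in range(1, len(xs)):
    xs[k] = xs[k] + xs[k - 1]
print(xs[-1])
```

53

k=1: xs[1] = 8+6 = 14 → [6, 14, 8, 3, 9, 4, 7, 8]
k=2: xs[2] = 8+14 = 22 → [6, 14, 22, 3, 9, 4, 7, 8]
k=3: xs[3] = 3+22 = 25 → [6, 14, 22, 25, 9, 4, 7, 8]
k=4: xs[4] = 9+25 = 34 → [6, 14, 22, 25, 34, 4, 7, 8]
k=5: xs[5] = 4+34 = 38 → [6, 14, 22, 25, 34, 38, 7, 8]
k=6: xs[6] = 7+38 = 45 → [6, 14, 22, 25, 34, 38, 45, 8]
k=7: xs[7] = 8+45 = 53 → [6, 14, 22, 25, 34, 38, 45, 53]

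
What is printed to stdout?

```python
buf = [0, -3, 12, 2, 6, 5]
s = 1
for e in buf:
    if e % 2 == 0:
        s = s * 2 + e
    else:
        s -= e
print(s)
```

93

e=0: even, s = 1*2+0 = 2
e=-3: not even, s = 2-(-3) = 5
e=12: even, s = 5*2+12 = 22
e=2: even, s = 22*2+2 = 46
e=6: even, s = 46*2+6 = 98
e=5: not even, s = 98-5 = 93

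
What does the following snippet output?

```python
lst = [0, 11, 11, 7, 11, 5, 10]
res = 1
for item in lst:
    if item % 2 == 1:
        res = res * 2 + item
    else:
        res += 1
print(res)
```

item=0: not odd, res = 1+1 = 2
item=11: odd, res = 2*2+11 = 15
item=11: odd, res = 15*2+11 = 41
item=7: odd, res = 41*2+7 = 89
item=11: odd, res = 89*2+11 = 189
item=5: odd, res = 189*2+5 = 383
item=10: not odd, res = 383+1 = 384

384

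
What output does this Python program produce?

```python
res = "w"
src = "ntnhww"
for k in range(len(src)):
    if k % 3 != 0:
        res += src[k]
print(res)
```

wtnww

k=0: skip
k=1: add 't' → 'wt'
k=2: add 'n' → 'wtn'
k=3: skip
k=4: add 'w' → 'wtnw'
k=5: add 'w' → 'wtnww'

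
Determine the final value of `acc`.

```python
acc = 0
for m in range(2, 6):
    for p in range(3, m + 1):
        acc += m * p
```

97

m=3,p=3: acc = 0+9 = 9
m=4,p=3: acc = 9+12 = 21
m=4,p=4: acc = 21+16 = 37
m=5,p=3: acc = 37+15 = 52
m=5,p=4: acc = 52+20 = 72
m=5,p=5: acc = 72+25 = 97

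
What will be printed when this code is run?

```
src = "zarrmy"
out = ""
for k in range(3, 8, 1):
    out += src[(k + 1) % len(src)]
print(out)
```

k=3: add src[4]='m' → 'm'
k=4: add src[5]='y' → 'my'
k=5: add src[0]='z' → 'myz'
k=6: add src[1]='a' → 'myza'
k=7: add src[2]='r' → 'myzar'

myzar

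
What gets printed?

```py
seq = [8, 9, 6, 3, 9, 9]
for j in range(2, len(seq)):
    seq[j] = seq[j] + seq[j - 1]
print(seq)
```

[8, 9, 15, 18, 27, 36]

j=2: seq[2] = 6+9 = 15 → [8, 9, 15, 3, 9, 9]
j=3: seq[3] = 3+15 = 18 → [8, 9, 15, 18, 9, 9]
j=4: seq[4] = 9+18 = 27 → [8, 9, 15, 18, 27, 9]
j=5: seq[5] = 9+27 = 36 → [8, 9, 15, 18, 27, 36]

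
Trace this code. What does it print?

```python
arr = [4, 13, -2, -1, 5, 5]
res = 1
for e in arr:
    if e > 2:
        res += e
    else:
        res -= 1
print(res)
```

e=4: >2, res = 1+4 = 5
e=13: >2, res = 5+13 = 18
e=-2: not >2, res = 18-1 = 17
e=-1: not >2, res = 17-1 = 16
e=5: >2, res = 16+5 = 21
e=5: >2, res = 21+5 = 26

26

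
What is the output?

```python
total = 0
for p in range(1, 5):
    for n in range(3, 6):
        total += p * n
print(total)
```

120

p=1,n=3: total = 0+3 = 3
p=1,n=4: total = 3+4 = 7
p=1,n=5: total = 7+5 = 12
p=2,n=3: total = 12+6 = 18
p=2,n=4: total = 18+8 = 26
p=2,n=5: total = 26+10 = 36
p=3,n=3: total = 36+9 = 45
p=3,n=4: total = 45+12 = 57
p=3,n=5: total = 57+15 = 72
p=4,n=3: total = 72+12 = 84
p=4,n=4: total = 84+16 = 100
p=4,n=5: total = 100+20 = 120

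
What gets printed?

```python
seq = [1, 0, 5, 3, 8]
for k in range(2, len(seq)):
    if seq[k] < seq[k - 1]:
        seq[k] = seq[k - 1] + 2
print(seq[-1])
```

k=2: 5>=0, unchanged → [1, 0, 5, 3, 8]
k=3: 3<5, seq[3] = 5+2 = 7 → [1, 0, 5, 7, 8]
k=4: 8>=7, unchanged → [1, 0, 5, 7, 8]

8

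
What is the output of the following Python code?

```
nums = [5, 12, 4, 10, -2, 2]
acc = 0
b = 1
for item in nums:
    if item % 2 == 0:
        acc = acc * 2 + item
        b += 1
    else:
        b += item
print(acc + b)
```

273

item=5: not even; b=6
item=12: even, acc = 0*2+12 = 12; b=7
item=4: even, acc = 12*2+4 = 28; b=8
item=10: even, acc = 28*2+10 = 66; b=9
item=-2: even, acc = 66*2+(-2) = 130; b=10
item=2: even, acc = 130*2+2 = 262; b=11
acc+b = 262+11 = 273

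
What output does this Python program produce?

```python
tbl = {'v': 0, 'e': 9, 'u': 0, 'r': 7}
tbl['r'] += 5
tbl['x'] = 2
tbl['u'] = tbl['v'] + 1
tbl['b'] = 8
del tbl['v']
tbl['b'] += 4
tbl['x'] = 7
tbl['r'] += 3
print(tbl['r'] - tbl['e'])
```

tbl['r'] = 7+5 = 12 → {'v': 0, 'e': 9, 'u': 0, 'r': 12}
tbl['x'] = 2 → {'v': 0, 'e': 9, 'u': 0, 'r': 12, 'x': 2}
tbl['u'] = tbl['v']+1 = 1 → {'v': 0, 'e': 9, 'u': 1, 'r': 12, 'x': 2}
tbl['b'] = 8 → {'v': 0, 'e': 9, 'u': 1, 'r': 12, 'x': 2, 'b': 8}
del 'v' → {'e': 9, 'u': 1, 'r': 12, 'x': 2, 'b': 8}
tbl['b'] = 8+4 = 12 → {'e': 9, 'u': 1, 'r': 12, 'x': 2, 'b': 12}
tbl['x'] = 7 → {'e': 9, 'u': 1, 'r': 12, 'x': 7, 'b': 12}
tbl['r'] = 12+3 = 15 → {'e': 9, 'u': 1, 'r': 15, 'x': 7, 'b': 12}
tbl['r']-tbl['e'] = 15-9 = 6

6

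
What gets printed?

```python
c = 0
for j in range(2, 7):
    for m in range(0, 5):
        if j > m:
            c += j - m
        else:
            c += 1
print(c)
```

j=2,m=0: 2>0, c = 0+2 = 2
j=2,m=1: 2>1, c = 2+1 = 3
j=2,m=2: not 2>2, c = 3+1 = 4
j=2,m=3: not 2>3, c = 4+1 = 5
j=2,m=4: not 2>4, c = 5+1 = 6
j=3,m=0: 3>0, c = 6+3 = 9
j=3,m=1: 3>1, c = 9+2 = 11
j=3,m=2: 3>2, c = 11+1 = 12
j=3,m=3: not 3>3, c = 12+1 = 13
j=3,m=4: not 3>4, c = 13+1 = 14
j=4,m=0: 4>0, c = 14+4 = 18
j=4,m=1: 4>1, c = 18+3 = 21
j=4,m=2: 4>2, c = 21+2 = 23
j=4,m=3: 4>3, c = 23+1 = 24
j=4,m=4: not 4>4, c = 24+1 = 25
j=5,m=0: 5>0, c = 25+5 = 30
j=5,m=1: 5>1, c = 30+4 = 34
j=5,m=2: 5>2, c = 34+3 = 37
j=5,m=3: 5>3, c = 37+2 = 39
j=5,m=4: 5>4, c = 39+1 = 40
j=6,m=0: 6>0, c = 40+6 = 46
j=6,m=1: 6>1, c = 46+5 = 51
j=6,m=2: 6>2, c = 51+4 = 55
j=6,m=3: 6>3, c = 55+3 = 58
j=6,m=4: 6>4, c = 58+2 = 60

60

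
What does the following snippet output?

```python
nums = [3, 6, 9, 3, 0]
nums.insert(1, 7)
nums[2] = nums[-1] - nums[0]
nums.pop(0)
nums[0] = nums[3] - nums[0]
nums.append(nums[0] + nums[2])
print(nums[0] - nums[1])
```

-1

insert 7 at 1 → [3, 7, 6, 9, 3, 0]
nums[2] = nums[-1]-nums[0] = 0-3 = -3 → [3, 7, -3, 9, 3, 0]
pop(0) removes 3 → [7, -3, 9, 3, 0]
nums[0] = nums[3]-nums[0] = 3-7 = -4 → [-4, -3, 9, 3, 0]
append nums[0]+nums[2] = (-4)+9 = 5 → [-4, -3, 9, 3, 0, 5]
nums[0]-nums[1] = (-4)-(-3) = -1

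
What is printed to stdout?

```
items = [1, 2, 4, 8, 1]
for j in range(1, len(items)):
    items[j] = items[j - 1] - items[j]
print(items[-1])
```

j=1: items[1] = 1-2 = -1 → [1, -1, 4, 8, 1]
j=2: items[2] = (-1)-4 = -5 → [1, -1, -5, 8, 1]
j=3: items[3] = (-5)-8 = -13 → [1, -1, -5, -13, 1]
j=4: items[4] = (-13)-1 = -14 → [1, -1, -5, -13, -14]

-14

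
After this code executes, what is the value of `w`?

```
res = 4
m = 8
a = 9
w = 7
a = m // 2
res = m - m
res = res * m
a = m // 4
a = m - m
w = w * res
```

0

a = 8//2 = 4
res = 8-8 = 0
res = 0*8 = 0
a = 8//4 = 2
a = 8-8 = 0
w = 7*0 = 0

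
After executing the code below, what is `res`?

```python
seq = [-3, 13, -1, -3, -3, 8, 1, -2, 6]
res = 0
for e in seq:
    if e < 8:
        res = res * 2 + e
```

e=-3: <8, res = 0*2+(-3) = -3
e=13: not <8
e=-1: <8, res = (-3)*2+(-1) = -7
e=-3: <8, res = (-7)*2+(-3) = -17
e=-3: <8, res = (-17)*2+(-3) = -37
e=8: not <8
e=1: <8, res = (-37)*2+1 = -73
e=-2: <8, res = (-73)*2+(-2) = -148
e=6: <8, res = (-148)*2+6 = -290

-290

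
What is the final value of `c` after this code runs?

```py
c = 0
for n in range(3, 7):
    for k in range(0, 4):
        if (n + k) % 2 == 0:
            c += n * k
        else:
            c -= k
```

40

n=3,k=0: odd sum, c = 0-0 = 0
n=3,k=1: even sum, c = 0+3 = 3
n=3,k=2: odd sum, c = 3-2 = 1
n=3,k=3: even sum, c = 1+9 = 10
n=4,k=0: even sum, c = 10+0 = 10
n=4,k=1: odd sum, c = 10-1 = 9
n=4,k=2: even sum, c = 9+8 = 17
n=4,k=3: odd sum, c = 17-3 = 14
n=5,k=0: odd sum, c = 14-0 = 14
n=5,k=1: even sum, c = 14+5 = 19
n=5,k=2: odd sum, c = 19-2 = 17
n=5,k=3: even sum, c = 17+15 = 32
n=6,k=0: even sum, c = 32+0 = 32
n=6,k=1: odd sum, c = 32-1 = 31
n=6,k=2: even sum, c = 31+12 = 43
n=6,k=3: odd sum, c = 43-3 = 40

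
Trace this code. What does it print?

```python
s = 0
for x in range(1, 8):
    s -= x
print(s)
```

x=1: s = 0-1 = -1
x=2: s = (-1)-2 = -3
x=3: s = (-3)-3 = -6
x=4: s = (-6)-4 = -10
x=5: s = (-10)-5 = -15
x=6: s = (-15)-6 = -21
x=7: s = (-21)-7 = -28

-28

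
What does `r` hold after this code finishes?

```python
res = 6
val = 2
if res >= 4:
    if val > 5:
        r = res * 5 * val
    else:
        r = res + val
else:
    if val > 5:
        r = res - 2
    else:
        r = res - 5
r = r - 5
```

res=6, val=2
res >= 4 is True; val > 5 is False
→ r = res + val = 8
r = 8-5 = 3

3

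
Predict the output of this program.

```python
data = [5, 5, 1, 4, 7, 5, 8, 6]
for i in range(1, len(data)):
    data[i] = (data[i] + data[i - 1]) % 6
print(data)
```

[5, 4, 5, 3, 4, 3, 5, 5]

i=1: data[1] = (5+5)%6 = 4 → [5, 4, 1, 4, 7, 5, 8, 6]
i=2: data[2] = (1+4)%6 = 5 → [5, 4, 5, 4, 7, 5, 8, 6]
i=3: data[3] = (4+5)%6 = 3 → [5, 4, 5, 3, 7, 5, 8, 6]
i=4: data[4] = (7+3)%6 = 4 → [5, 4, 5, 3, 4, 5, 8, 6]
i=5: data[5] = (5+4)%6 = 3 → [5, 4, 5, 3, 4, 3, 8, 6]
i=6: data[6] = (8+3)%6 = 5 → [5, 4, 5, 3, 4, 3, 5, 6]
i=7: data[7] = (6+5)%6 = 5 → [5, 4, 5, 3, 4, 3, 5, 5]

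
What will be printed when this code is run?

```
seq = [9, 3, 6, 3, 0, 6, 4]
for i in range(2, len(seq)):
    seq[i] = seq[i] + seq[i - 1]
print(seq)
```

i=2: seq[2] = 6+3 = 9 → [9, 3, 9, 3, 0, 6, 4]
i=3: seq[3] = 3+9 = 12 → [9, 3, 9, 12, 0, 6, 4]
i=4: seq[4] = 0+12 = 12 → [9, 3, 9, 12, 12, 6, 4]
i=5: seq[5] = 6+12 = 18 → [9, 3, 9, 12, 12, 18, 4]
i=6: seq[6] = 4+18 = 22 → [9, 3, 9, 12, 12, 18, 22]

[9, 3, 9, 12, 12, 18, 22]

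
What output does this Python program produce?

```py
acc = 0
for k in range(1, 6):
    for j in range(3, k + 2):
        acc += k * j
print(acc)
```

165

k=2,j=3: acc = 0+6 = 6
k=3,j=3: acc = 6+9 = 15
k=3,j=4: acc = 15+12 = 27
k=4,j=3: acc = 27+12 = 39
k=4,j=4: acc = 39+16 = 55
k=4,j=5: acc = 55+20 = 75
k=5,j=3: acc = 75+15 = 90
k=5,j=4: acc = 90+20 = 110
k=5,j=5: acc = 110+25 = 135
k=5,j=6: acc = 135+30 = 165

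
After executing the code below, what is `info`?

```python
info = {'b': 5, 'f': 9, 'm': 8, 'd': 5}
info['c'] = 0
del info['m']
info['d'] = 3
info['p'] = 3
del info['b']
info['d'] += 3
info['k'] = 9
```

info['c'] = 0 → {'b': 5, 'f': 9, 'm': 8, 'd': 5, 'c': 0}
del 'm' → {'b': 5, 'f': 9, 'd': 5, 'c': 0}
info['d'] = 3 → {'b': 5, 'f': 9, 'd': 3, 'c': 0}
info['p'] = 3 → {'b': 5, 'f': 9, 'd': 3, 'c': 0, 'p': 3}
del 'b' → {'f': 9, 'd': 3, 'c': 0, 'p': 3}
info['d'] = 3+3 = 6 → {'f': 9, 'd': 6, 'c': 0, 'p': 3}
info['k'] = 9 → {'f': 9, 'd': 6, 'c': 0, 'p': 3, 'k': 9}

{'f': 9, 'd': 6, 'c': 0, 'p': 3, 'k': 9}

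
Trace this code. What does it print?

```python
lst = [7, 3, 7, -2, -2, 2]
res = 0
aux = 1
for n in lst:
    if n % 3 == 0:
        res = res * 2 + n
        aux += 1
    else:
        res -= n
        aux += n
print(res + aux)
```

-2

n=7: not %3==0, res = 0-7 = -7; aux=8
n=3: %3==0, res = (-7)*2+3 = -11; aux=9
n=7: not %3==0, res = (-11)-7 = -18; aux=16
n=-2: not %3==0, res = (-18)-(-2) = -16; aux=14
n=-2: not %3==0, res = (-16)-(-2) = -14; aux=12
n=2: not %3==0, res = (-14)-2 = -16; aux=14
res+aux = (-16)+14 = -2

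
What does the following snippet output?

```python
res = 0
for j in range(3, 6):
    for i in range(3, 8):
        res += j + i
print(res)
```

135

j=3,i=3: res = 0+6 = 6
j=3,i=4: res = 6+7 = 13
j=3,i=5: res = 13+8 = 21
j=3,i=6: res = 21+9 = 30
j=3,i=7: res = 30+10 = 40
j=4,i=3: res = 40+7 = 47
j=4,i=4: res = 47+8 = 55
j=4,i=5: res = 55+9 = 64
j=4,i=6: res = 64+10 = 74
j=4,i=7: res = 74+11 = 85
j=5,i=3: res = 85+8 = 93
j=5,i=4: res = 93+9 = 102
j=5,i=5: res = 102+10 = 112
j=5,i=6: res = 112+11 = 123
j=5,i=7: res = 123+12 = 135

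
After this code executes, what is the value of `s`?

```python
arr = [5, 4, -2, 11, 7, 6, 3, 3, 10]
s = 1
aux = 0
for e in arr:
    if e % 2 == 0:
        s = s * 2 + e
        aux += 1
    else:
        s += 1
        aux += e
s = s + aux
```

123

e=5: not even, s = 1+1 = 2; aux=5
e=4: even, s = 2*2+4 = 8; aux=6
e=-2: even, s = 8*2+(-2) = 14; aux=7
e=11: not even, s = 14+1 = 15; aux=18
e=7: not even, s = 15+1 = 16; aux=25
e=6: even, s = 16*2+6 = 38; aux=26
e=3: not even, s = 38+1 = 39; aux=29
e=3: not even, s = 39+1 = 40; aux=32
e=10: even, s = 40*2+10 = 90; aux=33
s+aux = 90+33 = 123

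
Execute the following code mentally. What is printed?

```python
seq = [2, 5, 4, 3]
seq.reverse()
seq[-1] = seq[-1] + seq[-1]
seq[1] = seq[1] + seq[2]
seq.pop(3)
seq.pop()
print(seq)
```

reverse → [3, 4, 5, 2]
seq[-1] = seq[-1]+seq[-1] = 2+2 = 4 → [3, 4, 5, 4]
seq[1] = seq[1]+seq[2] = 4+5 = 9 → [3, 9, 5, 4]
pop(3) removes 4 → [3, 9, 5]
pop() removes 5 → [3, 9]

[3, 9]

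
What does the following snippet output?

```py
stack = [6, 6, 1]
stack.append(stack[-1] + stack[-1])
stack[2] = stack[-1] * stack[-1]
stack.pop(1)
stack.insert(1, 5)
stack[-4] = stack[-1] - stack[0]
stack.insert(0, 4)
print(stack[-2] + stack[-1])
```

6

append stack[-1]+stack[-1] = 1+1 = 2 → [6, 6, 1, 2]
stack[2] = stack[-1]*stack[-1] = 2*2 = 4 → [6, 6, 4, 2]
pop(1) removes 6 → [6, 4, 2]
insert 5 at 1 → [6, 5, 4, 2]
stack[-4] = stack[-1]-stack[0] = 2-6 = -4 → [-4, 5, 4, 2]
insert 4 at 0 → [4, -4, 5, 4, 2]
stack[-2]+stack[-1] = 4+2 = 6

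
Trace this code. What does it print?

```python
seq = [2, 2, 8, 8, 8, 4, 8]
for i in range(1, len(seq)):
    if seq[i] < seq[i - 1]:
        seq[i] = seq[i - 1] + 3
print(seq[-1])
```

i=1: 2>=2, unchanged → [2, 2, 8, 8, 8, 4, 8]
i=2: 8>=2, unchanged → [2, 2, 8, 8, 8, 4, 8]
i=3: 8>=8, unchanged → [2, 2, 8, 8, 8, 4, 8]
i=4: 8>=8, unchanged → [2, 2, 8, 8, 8, 4, 8]
i=5: 4<8, seq[5] = 8+3 = 11 → [2, 2, 8, 8, 8, 11, 8]
i=6: 8<11, seq[6] = 11+3 = 14 → [2, 2, 8, 8, 8, 11, 14]

14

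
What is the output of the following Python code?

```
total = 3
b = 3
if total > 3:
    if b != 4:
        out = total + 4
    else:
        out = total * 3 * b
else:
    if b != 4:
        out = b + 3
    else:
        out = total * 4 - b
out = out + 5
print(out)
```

total=3, b=3
total > 3 is False; b != 4 is True
→ out = b + 3 = 6
out = 6+5 = 11

11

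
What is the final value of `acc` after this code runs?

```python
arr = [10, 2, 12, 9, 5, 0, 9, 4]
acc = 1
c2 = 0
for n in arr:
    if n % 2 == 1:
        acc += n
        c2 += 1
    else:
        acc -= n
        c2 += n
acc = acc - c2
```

-35

n=10: not odd, acc = 1-10 = -9; c2=10
n=2: not odd, acc = (-9)-2 = -11; c2=12
n=12: not odd, acc = (-11)-12 = -23; c2=24
n=9: odd, acc = (-23)+9 = -14; c2=25
n=5: odd, acc = (-14)+5 = -9; c2=26
n=0: not odd, acc = (-9)-0 = -9; c2=26
n=9: odd, acc = (-9)+9 = 0; c2=27
n=4: not odd, acc = 0-4 = -4; c2=31
acc-c2 = (-4)-31 = -35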